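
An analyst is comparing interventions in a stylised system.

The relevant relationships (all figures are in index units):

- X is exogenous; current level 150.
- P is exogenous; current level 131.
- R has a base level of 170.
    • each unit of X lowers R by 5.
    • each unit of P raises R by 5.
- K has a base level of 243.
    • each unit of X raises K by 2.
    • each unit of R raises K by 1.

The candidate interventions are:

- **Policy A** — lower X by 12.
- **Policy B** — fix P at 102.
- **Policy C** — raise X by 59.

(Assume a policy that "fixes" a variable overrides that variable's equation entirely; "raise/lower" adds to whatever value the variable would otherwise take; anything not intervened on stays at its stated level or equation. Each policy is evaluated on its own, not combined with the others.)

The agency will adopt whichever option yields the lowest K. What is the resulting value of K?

441

Policy A (X − 12):
  X = 150 − 12 = 138
  P = 131
  R = 170 − 5·138 + 5·131 = 135
  K = 243 + 2·138 + 135 = 654
Policy B (P := 102):
  X = 150
  P = 102
  R = 170 − 5·150 + 5·102 = -70
  K = 243 + 2·150 + (-70) = 473
Policy C (X + 59):
  X = 150 + 59 = 209
  P = 131
  R = 170 − 5·209 + 5·131 = -220
  K = 243 + 2·209 + (-220) = 441
Comparing — Policy A: K=654, Policy B: K=473, Policy C: K=441. Lowest is 441 (Policy C).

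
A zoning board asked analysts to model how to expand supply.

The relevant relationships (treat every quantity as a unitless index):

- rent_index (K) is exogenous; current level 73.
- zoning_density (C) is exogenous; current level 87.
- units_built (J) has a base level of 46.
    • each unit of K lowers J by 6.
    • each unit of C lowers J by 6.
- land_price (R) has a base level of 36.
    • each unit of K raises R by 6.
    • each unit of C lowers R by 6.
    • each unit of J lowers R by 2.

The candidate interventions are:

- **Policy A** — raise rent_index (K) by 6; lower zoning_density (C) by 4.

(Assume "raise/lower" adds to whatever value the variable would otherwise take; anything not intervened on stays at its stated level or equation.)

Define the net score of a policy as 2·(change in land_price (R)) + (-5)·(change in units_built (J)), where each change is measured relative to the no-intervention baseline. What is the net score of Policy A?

Baseline:
  K = 73
  C = 87
  J = 46 − 6·73 − 6·87 = -914
  R = 36 + 6·73 − 6·87 − 2·(-914) = 1780
Policy A (K + 6, C − 4):
  K = 73 + 6 = 79
  C = 87 − 4 = 83
  J = 46 − 6·79 − 6·83 = -926
  R = 36 + 6·79 − 6·83 − 2·(-926) = 1864
ΔR = 1864 − 1780 = 84; ΔJ = -926 − (-914) = -12
Score = 2·84 + (-5)·(-12) = 228

228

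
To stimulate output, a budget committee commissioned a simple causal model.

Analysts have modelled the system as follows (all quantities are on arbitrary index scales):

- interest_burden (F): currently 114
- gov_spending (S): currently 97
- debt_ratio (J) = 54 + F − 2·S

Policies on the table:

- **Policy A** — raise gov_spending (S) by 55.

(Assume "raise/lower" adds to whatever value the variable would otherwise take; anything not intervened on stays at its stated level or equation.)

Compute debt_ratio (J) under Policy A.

Policy A (S + 55):
  F = 114
  S = 97 + 55 = 152
  J = 54 + 114 − 2·152 = -136

-136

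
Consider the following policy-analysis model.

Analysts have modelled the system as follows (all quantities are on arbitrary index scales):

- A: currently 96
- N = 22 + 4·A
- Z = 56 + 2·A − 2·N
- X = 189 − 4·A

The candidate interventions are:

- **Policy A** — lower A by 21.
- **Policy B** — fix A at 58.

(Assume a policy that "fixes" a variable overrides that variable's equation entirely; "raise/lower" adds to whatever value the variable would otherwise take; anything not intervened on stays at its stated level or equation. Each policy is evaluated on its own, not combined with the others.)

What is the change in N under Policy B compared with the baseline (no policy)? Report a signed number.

-152

Baseline:
  A = 96
  N = 22 + 4·96 = 406
Policy B (A := 58):
  A = 58
  N = 22 + 4·58 = 254
Change in N: 254 − 406 = -152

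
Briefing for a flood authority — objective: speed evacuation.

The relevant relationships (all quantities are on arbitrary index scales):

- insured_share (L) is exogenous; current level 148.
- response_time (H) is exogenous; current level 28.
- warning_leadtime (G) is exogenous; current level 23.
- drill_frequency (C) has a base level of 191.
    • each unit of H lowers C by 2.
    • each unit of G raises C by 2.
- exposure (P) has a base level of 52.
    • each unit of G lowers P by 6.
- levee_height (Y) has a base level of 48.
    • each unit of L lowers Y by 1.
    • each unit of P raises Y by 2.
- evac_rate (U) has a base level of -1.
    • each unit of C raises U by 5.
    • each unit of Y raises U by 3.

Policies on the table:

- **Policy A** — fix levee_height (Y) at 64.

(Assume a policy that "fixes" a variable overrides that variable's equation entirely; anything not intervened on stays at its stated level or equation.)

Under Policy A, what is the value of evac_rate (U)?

Policy A (Y := 64):
  L = 148
  H = 28
  G = 23
  C = 191 − 2·28 + 2·23 = 181
  P = 52 − 6·23 = -86
  Y = 64
  U = -1 + 5·181 + 3·64 = 1096

1096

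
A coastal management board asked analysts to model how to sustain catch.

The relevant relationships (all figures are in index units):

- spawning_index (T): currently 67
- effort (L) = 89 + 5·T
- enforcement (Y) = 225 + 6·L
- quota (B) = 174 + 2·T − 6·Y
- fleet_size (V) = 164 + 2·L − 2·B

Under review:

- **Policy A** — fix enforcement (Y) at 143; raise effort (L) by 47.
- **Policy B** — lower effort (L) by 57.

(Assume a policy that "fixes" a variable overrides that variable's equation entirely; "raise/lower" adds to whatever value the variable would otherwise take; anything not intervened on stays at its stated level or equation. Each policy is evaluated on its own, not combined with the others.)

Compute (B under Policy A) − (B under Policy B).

13704

Policy A (Y := 143, L + 47):
  T = 67
  L = 89 + 5·67 (+47 from intervention) = 471
  Y = 143
  B = 174 + 2·67 − 6·143 = -550
Policy B (L − 57):
  T = 67
  L = 89 + 5·67 (−57 from intervention) = 367
  Y = 225 + 6·367 = 2427
  B = 174 + 2·67 − 6·2427 = -14254
B: -550 − (-14254) = 13704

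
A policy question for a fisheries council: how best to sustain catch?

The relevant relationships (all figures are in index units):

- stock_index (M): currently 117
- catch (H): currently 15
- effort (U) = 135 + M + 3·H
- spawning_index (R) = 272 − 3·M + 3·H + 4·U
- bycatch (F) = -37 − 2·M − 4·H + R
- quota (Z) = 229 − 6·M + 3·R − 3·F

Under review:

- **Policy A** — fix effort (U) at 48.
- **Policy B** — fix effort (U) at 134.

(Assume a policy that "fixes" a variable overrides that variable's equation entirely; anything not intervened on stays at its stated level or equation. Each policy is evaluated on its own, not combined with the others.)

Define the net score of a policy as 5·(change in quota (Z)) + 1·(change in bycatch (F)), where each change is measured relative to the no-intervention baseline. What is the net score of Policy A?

Baseline:
  M = 117
  H = 15
  U = 135 + 117 + 3·15 = 297
  R = 272 − 3·117 + 3·15 + 4·297 = 1154
  F = -37 − 2·117 − 4·15 + 1154 = 823
  Z = 229 − 6·117 + 3·1154 − 3·823 = 520
Policy A (U := 48):
  M = 117
  H = 15
  U = 48
  R = 272 − 3·117 + 3·15 + 4·48 = 158
  F = -37 − 2·117 − 4·15 + 158 = -173
  Z = 229 − 6·117 + 3·158 − 3·(-173) = 520
ΔZ = 520 − 520 = 0; ΔF = -173 − 823 = -996
Score = 5·0 + 1·(-996) = -996

-996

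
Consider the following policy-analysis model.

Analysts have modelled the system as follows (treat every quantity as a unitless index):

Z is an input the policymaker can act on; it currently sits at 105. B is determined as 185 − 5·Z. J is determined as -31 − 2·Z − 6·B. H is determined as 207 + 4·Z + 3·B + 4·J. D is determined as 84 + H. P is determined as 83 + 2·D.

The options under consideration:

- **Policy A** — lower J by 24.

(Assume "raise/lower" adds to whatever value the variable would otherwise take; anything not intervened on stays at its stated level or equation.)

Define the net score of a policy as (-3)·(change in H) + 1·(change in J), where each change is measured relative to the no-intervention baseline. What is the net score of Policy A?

264

Baseline:
  Z = 105
  B = 185 − 5·105 = -340
  J = -31 − 2·105 − 6·(-340) = 1799
  H = 207 + 4·105 + 3·(-340) + 4·1799 = 6803
Policy A (J − 24):
  Z = 105
  B = 185 − 5·105 = -340
  J = -31 − 2·105 − 6·(-340) (−24 from intervention) = 1775
  H = 207 + 4·105 + 3·(-340) + 4·1775 = 6707
ΔH = 6707 − 6803 = -96; ΔJ = 1775 − 1799 = -24
Score = (-3)·(-96) + 1·(-24) = 264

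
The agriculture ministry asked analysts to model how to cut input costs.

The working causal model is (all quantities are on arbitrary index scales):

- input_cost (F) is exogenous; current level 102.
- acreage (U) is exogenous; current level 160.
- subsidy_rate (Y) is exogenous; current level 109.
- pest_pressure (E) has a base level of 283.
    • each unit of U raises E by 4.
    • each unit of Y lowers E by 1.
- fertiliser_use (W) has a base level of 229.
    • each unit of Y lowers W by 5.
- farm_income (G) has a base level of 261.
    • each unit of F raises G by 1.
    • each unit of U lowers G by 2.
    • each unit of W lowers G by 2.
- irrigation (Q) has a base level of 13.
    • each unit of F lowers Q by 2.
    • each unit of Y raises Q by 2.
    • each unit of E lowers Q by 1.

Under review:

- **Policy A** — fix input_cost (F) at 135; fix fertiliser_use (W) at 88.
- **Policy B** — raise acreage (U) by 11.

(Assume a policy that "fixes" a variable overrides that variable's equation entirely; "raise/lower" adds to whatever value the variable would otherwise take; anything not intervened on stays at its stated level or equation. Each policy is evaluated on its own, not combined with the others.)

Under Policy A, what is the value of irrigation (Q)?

-853

Policy A (F := 135, W := 88):
  F = 135
  U = 160
  Y = 109
  E = 283 + 4·160 − 109 = 814
  Q = 13 − 2·135 + 2·109 − 814 = -853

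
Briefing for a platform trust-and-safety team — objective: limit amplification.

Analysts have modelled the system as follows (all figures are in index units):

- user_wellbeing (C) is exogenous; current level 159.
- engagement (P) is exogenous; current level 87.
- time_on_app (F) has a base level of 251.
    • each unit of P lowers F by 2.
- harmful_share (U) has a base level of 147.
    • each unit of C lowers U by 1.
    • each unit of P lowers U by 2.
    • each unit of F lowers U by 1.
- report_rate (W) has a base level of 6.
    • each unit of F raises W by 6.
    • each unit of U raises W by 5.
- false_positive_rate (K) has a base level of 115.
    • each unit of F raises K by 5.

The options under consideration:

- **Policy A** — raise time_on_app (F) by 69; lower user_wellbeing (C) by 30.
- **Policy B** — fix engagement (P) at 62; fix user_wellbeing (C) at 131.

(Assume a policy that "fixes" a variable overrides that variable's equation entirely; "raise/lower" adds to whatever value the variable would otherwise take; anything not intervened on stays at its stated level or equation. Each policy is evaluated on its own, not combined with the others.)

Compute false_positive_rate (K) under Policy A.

845

Policy A (F + 69, C − 30):
  P = 87
  F = 251 − 2·87 (+69 from intervention) = 146
  K = 115 + 5·146 = 845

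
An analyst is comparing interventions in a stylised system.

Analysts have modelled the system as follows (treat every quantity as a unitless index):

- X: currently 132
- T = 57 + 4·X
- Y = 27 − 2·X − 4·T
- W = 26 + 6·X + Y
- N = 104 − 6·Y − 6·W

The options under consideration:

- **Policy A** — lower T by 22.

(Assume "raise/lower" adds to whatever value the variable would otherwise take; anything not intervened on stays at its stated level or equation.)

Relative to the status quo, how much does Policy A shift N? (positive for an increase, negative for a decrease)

Baseline:
  X = 132
  T = 57 + 4·132 = 585
  Y = 27 − 2·132 − 4·585 = -2577
  W = 26 + 6·132 + (-2577) = -1759
  N = 104 − 6·(-2577) − 6·(-1759) = 26120
Policy A (T − 22):
  X = 132
  T = 57 + 4·132 (−22 from intervention) = 563
  Y = 27 − 2·132 − 4·563 = -2489
  W = 26 + 6·132 + (-2489) = -1671
  N = 104 − 6·(-2489) − 6·(-1671) = 25064
Change in N: 25064 − 26120 = -1056

-1056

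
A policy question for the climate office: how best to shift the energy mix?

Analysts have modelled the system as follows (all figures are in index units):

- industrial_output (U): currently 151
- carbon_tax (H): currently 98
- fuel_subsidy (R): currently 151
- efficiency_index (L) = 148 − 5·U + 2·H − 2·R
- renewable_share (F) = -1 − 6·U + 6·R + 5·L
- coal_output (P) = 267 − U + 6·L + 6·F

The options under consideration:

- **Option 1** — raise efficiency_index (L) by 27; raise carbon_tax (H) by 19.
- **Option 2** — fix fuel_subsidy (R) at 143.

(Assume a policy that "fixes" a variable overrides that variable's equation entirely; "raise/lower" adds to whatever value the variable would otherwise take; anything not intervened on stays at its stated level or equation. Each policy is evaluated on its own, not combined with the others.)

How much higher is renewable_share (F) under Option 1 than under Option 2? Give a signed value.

Option 1 (L + 27, H + 19):
  U = 151
  H = 98 + 19 = 117
  R = 151
  L = 148 − 5·151 + 2·117 − 2·151 (+27 from intervention) = -648
  F = -1 − 6·151 + 6·151 + 5·(-648) = -3241
Option 2 (R := 143):
  U = 151
  H = 98
  R = 143
  L = 148 − 5·151 + 2·98 − 2·143 = -697
  F = -1 − 6·151 + 6·143 + 5·(-697) = -3534
F: -3241 − (-3534) = 293

293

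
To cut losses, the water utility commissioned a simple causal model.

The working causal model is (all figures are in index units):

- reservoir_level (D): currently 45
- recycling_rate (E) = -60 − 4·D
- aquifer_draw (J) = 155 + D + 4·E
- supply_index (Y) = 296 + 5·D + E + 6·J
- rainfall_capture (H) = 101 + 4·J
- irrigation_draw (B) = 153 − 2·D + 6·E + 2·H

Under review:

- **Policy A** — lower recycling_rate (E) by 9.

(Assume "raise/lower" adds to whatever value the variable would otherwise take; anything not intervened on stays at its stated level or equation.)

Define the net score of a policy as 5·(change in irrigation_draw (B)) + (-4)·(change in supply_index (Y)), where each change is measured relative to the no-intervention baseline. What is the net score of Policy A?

-810

Baseline:
  D = 45
  E = -60 − 4·45 = -240
  J = 155 + 45 + 4·(-240) = -760
  Y = 296 + 5·45 + (-240) + 6·(-760) = -4279
  H = 101 + 4·(-760) = -2939
  B = 153 − 2·45 + 6·(-240) + 2·(-2939) = -7255
Policy A (E − 9):
  D = 45
  E = -60 − 4·45 (−9 from intervention) = -249
  J = 155 + 45 + 4·(-249) = -796
  Y = 296 + 5·45 + (-249) + 6·(-796) = -4504
  H = 101 + 4·(-796) = -3083
  B = 153 − 2·45 + 6·(-249) + 2·(-3083) = -7597
ΔB = -7597 − (-7255) = -342; ΔY = -4504 − (-4279) = -225
Score = 5·(-342) + (-4)·(-225) = -810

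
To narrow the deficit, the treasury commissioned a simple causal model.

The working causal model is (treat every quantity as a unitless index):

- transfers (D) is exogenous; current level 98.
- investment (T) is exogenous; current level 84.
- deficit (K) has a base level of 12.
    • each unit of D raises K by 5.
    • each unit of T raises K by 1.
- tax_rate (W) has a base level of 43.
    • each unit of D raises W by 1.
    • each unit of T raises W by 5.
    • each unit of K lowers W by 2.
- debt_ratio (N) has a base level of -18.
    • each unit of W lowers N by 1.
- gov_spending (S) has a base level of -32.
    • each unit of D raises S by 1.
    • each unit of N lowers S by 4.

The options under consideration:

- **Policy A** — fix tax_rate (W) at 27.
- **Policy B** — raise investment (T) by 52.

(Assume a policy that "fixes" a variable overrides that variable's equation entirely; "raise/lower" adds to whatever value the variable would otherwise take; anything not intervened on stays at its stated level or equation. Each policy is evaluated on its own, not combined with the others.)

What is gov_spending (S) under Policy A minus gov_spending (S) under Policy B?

1928

Policy A (W := 27):
  D = 98
  T = 84
  K = 12 + 5·98 + 84 = 586
  W = 27
  N = -18 − 27 = -45
  S = -32 + 98 − 4·(-45) = 246
Policy B (T + 52):
  D = 98
  T = 84 + 52 = 136
  K = 12 + 5·98 + 136 = 638
  W = 43 + 98 + 5·136 − 2·638 = -455
  N = -18 − (-455) = 437
  S = -32 + 98 − 4·437 = -1682
S: 246 − (-1682) = 1928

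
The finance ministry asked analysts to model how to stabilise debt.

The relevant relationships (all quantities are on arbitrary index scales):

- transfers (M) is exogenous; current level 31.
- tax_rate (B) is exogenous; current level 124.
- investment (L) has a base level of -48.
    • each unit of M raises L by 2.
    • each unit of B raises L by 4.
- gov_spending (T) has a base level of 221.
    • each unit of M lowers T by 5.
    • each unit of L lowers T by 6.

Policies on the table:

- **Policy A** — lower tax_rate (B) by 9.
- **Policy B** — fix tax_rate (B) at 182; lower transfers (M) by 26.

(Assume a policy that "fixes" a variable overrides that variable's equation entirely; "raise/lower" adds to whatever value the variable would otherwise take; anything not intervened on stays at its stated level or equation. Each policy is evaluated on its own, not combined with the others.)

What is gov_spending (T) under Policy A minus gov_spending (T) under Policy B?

Policy A (B − 9):
  M = 31
  B = 124 − 9 = 115
  L = -48 + 2·31 + 4·115 = 474
  T = 221 − 5·31 − 6·474 = -2778
Policy B (B := 182, M − 26):
  M = 31 − 26 = 5
  B = 182
  L = -48 + 2·5 + 4·182 = 690
  T = 221 − 5·5 − 6·690 = -3944
T: -2778 − (-3944) = 1166

1166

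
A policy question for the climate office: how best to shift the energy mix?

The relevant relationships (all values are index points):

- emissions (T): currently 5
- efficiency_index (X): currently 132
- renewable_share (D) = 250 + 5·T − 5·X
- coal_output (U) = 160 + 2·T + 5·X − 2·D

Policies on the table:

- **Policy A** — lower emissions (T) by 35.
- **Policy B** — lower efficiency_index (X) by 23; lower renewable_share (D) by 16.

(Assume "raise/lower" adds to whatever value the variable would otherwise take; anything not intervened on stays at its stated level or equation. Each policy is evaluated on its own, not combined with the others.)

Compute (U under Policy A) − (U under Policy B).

593

Policy A (T − 35):
  T = 5 − 35 = -30
  X = 132
  D = 250 + 5·(-30) − 5·132 = -560
  U = 160 + 2·(-30) + 5·132 − 2·(-560) = 1880
Policy B (X − 23, D − 16):
  T = 5
  X = 132 − 23 = 109
  D = 250 + 5·5 − 5·109 (−16 from intervention) = -286
  U = 160 + 2·5 + 5·109 − 2·(-286) = 1287
U: 1880 − 1287 = 593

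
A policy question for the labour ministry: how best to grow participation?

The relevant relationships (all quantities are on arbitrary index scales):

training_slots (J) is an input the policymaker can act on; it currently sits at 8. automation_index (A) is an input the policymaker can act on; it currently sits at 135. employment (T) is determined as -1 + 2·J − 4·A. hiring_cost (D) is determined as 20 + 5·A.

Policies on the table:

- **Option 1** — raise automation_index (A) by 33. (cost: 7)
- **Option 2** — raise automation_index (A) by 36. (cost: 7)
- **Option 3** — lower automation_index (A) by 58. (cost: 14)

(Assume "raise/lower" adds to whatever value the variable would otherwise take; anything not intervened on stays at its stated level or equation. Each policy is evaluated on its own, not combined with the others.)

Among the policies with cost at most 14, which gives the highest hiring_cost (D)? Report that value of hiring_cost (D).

875

Option 1 (A + 33):
  A = 135 + 33 = 168
  D = 20 + 5·168 = 860
Option 2 (A + 36):
  A = 135 + 36 = 171
  D = 20 + 5·171 = 875
Option 3 (A − 58):
  A = 135 − 58 = 77
  D = 20 + 5·77 = 405
Comparing — Option 1: D=860, Option 2: D=875, Option 3: D=405. Highest is 875 (Option 2).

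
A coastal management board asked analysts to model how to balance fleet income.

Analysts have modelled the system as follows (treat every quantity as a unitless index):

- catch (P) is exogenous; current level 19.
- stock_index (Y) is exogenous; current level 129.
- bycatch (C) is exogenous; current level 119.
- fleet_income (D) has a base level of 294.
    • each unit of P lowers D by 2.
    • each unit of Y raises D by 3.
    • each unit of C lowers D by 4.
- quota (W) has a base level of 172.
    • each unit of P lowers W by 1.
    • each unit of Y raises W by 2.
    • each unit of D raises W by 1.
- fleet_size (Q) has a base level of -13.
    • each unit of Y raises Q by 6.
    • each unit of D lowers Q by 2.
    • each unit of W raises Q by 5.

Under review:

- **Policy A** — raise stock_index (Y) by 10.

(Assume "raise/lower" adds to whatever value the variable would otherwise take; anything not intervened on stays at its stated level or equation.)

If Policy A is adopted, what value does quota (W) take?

628

Policy A (Y + 10):
  P = 19
  Y = 129 + 10 = 139
  C = 119
  D = 294 − 2·19 + 3·139 − 4·119 = 197
  W = 172 − 19 + 2·139 + 197 = 628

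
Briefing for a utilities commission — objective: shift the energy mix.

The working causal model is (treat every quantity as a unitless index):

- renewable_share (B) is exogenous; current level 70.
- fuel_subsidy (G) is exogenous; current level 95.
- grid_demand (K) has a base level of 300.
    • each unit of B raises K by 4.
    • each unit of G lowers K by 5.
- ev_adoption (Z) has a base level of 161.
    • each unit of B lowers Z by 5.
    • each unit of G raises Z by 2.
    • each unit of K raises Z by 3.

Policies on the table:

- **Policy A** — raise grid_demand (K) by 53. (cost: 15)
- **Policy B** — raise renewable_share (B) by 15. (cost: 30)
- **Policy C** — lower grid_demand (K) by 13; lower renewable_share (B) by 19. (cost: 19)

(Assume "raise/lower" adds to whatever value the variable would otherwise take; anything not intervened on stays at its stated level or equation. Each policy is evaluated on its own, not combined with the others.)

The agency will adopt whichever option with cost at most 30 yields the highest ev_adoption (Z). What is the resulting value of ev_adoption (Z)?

475

Policy A (K + 53):
  B = 70
  G = 95
  K = 300 + 4·70 − 5·95 (+53 from intervention) = 158
  Z = 161 − 5·70 + 2·95 + 3·158 = 475
Policy B (B + 15):
  B = 70 + 15 = 85
  G = 95
  K = 300 + 4·85 − 5·95 = 165
  Z = 161 − 5·85 + 2·95 + 3·165 = 421
Policy C (K − 13, B − 19):
  B = 70 − 19 = 51
  G = 95
  K = 300 + 4·51 − 5·95 (−13 from intervention) = 16
  Z = 161 − 5·51 + 2·95 + 3·16 = 144
Comparing — Policy A: Z=475, Policy B: Z=421, Policy C: Z=144. Highest is 475 (Policy A).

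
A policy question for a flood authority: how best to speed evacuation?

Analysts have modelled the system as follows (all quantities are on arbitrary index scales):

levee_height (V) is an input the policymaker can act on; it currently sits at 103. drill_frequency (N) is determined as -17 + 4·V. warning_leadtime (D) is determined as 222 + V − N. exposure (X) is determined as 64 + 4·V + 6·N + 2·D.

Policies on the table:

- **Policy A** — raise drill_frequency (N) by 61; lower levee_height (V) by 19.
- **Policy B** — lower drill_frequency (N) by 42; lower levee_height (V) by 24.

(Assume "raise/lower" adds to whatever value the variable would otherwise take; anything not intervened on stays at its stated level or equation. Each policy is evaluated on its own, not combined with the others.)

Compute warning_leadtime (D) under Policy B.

Policy B (N − 42, V − 24):
  V = 103 − 24 = 79
  N = -17 + 4·79 (−42 from intervention) = 257
  D = 222 + 79 − 257 = 44

44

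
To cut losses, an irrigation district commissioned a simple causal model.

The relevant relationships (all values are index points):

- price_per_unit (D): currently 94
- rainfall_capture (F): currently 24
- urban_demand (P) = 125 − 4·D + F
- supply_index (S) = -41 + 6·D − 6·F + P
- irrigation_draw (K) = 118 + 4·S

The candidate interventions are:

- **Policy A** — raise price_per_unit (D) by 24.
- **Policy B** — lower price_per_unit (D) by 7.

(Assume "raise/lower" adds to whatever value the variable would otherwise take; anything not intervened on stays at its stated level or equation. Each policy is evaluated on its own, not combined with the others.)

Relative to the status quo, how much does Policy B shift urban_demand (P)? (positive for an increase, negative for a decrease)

28

Baseline:
  D = 94
  F = 24
  P = 125 − 4·94 + 24 = -227
Policy B (D − 7):
  D = 94 − 7 = 87
  F = 24
  P = 125 − 4·87 + 24 = -199
Change in P: -199 − (-227) = 28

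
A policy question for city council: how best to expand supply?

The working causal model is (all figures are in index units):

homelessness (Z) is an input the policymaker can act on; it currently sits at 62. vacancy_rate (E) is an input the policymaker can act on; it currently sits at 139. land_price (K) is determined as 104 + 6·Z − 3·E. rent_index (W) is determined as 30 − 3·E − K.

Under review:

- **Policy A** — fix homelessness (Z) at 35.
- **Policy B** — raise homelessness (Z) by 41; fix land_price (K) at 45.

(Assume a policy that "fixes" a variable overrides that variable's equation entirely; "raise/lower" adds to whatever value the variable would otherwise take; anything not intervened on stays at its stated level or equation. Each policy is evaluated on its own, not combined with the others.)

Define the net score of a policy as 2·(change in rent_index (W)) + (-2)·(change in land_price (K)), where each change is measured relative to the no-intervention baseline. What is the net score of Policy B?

56

Baseline:
  Z = 62
  E = 139
  K = 104 + 6·62 − 3·139 = 59
  W = 30 − 3·139 − 59 = -446
Policy B (Z + 41, K := 45):
  Z = 62 + 41 = 103
  E = 139
  K = 45
  W = 30 − 3·139 − 45 = -432
ΔW = -432 − (-446) = 14; ΔK = 45 − 59 = -14
Score = 2·14 + (-2)·(-14) = 56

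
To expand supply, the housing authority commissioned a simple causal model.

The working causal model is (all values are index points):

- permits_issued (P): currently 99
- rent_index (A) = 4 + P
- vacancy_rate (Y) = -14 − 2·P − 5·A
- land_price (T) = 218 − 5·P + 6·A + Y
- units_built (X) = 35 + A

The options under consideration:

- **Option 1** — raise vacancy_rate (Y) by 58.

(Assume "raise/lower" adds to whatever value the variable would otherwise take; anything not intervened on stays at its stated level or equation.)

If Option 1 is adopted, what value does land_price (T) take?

Option 1 (Y + 58):
  P = 99
  A = 4 + 99 = 103
  Y = -14 − 2·99 − 5·103 (+58 from intervention) = -669
  T = 218 − 5·99 + 6·103 + (-669) = -328

-328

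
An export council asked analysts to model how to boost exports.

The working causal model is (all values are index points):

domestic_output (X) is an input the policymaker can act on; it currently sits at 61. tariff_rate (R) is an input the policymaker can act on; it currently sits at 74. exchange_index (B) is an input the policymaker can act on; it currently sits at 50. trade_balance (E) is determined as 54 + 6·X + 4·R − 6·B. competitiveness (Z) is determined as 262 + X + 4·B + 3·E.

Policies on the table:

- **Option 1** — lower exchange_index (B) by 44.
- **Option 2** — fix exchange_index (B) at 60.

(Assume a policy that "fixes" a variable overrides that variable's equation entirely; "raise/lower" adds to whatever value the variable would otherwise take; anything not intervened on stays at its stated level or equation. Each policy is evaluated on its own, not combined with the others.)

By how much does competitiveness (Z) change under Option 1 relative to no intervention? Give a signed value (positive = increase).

Baseline:
  X = 61
  R = 74
  B = 50
  E = 54 + 6·61 + 4·74 − 6·50 = 416
  Z = 262 + 61 + 4·50 + 3·416 = 1771
Option 1 (B − 44):
  X = 61
  R = 74
  B = 50 − 44 = 6
  E = 54 + 6·61 + 4·74 − 6·6 = 680
  Z = 262 + 61 + 4·6 + 3·680 = 2387
Change in Z: 2387 − 1771 = 616

616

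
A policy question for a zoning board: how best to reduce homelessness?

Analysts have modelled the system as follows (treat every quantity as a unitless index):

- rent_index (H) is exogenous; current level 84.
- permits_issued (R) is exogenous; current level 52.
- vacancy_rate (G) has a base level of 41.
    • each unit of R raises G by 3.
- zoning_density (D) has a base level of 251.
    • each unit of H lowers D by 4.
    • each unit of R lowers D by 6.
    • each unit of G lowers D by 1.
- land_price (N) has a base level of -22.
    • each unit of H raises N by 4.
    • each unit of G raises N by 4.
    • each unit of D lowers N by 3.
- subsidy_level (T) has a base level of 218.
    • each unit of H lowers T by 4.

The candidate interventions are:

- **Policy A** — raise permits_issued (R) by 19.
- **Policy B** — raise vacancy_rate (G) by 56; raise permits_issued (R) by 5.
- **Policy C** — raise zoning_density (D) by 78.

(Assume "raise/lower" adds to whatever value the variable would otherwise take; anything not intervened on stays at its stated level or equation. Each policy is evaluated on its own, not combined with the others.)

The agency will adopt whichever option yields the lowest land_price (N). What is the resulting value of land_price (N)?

Policy A (R + 19):
  H = 84
  R = 52 + 19 = 71
  G = 41 + 3·71 = 254
  D = 251 − 4·84 − 6·71 − 254 = -765
  N = -22 + 4·84 + 4·254 − 3·(-765) = 3625
Policy B (G + 56, R + 5):
  H = 84
  R = 52 + 5 = 57
  G = 41 + 3·57 (+56 from intervention) = 268
  D = 251 − 4·84 − 6·57 − 268 = -695
  N = -22 + 4·84 + 4·268 − 3·(-695) = 3471
Policy C (D + 78):
  H = 84
  R = 52
  G = 41 + 3·52 = 197
  D = 251 − 4·84 − 6·52 − 197 (+78 from intervention) = -516
  N = -22 + 4·84 + 4·197 − 3·(-516) = 2650
Comparing — Policy A: N=3625, Policy B: N=3471, Policy C: N=2650. Lowest is 2650 (Policy C).

2650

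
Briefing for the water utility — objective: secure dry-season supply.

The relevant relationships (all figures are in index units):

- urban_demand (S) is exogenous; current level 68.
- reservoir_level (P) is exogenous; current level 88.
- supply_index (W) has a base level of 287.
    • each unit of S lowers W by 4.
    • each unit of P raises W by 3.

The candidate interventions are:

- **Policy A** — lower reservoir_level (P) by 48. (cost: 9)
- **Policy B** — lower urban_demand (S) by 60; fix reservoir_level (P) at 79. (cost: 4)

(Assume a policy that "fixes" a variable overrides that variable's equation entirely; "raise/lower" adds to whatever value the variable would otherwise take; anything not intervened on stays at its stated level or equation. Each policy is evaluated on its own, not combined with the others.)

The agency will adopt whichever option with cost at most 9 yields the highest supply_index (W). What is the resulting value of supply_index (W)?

Policy A (P − 48):
  S = 68
  P = 88 − 48 = 40
  W = 287 − 4·68 + 3·40 = 135
Policy B (S − 60, P := 79):
  S = 68 − 60 = 8
  P = 79
  W = 287 − 4·8 + 3·79 = 492
Comparing — Policy A: W=135, Policy B: W=492. Highest is 492 (Policy B).

492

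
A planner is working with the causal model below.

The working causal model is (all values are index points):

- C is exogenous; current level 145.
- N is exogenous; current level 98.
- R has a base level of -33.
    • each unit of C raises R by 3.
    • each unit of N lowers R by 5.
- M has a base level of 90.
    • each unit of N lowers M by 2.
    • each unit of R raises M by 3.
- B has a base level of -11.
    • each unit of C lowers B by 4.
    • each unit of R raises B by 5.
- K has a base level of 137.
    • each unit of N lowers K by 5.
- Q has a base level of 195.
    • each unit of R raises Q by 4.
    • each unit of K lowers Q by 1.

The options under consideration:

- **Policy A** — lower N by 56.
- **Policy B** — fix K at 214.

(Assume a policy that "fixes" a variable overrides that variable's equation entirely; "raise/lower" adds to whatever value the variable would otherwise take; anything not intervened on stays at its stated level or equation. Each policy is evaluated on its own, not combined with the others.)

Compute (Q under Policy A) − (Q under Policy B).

Policy A (N − 56):
  C = 145
  N = 98 − 56 = 42
  R = -33 + 3·145 − 5·42 = 192
  K = 137 − 5·42 = -73
  Q = 195 + 4·192 − (-73) = 1036
Policy B (K := 214):
  C = 145
  N = 98
  R = -33 + 3·145 − 5·98 = -88
  K = 214
  Q = 195 + 4·(-88) − 214 = -371
Q: 1036 − (-371) = 1407

1407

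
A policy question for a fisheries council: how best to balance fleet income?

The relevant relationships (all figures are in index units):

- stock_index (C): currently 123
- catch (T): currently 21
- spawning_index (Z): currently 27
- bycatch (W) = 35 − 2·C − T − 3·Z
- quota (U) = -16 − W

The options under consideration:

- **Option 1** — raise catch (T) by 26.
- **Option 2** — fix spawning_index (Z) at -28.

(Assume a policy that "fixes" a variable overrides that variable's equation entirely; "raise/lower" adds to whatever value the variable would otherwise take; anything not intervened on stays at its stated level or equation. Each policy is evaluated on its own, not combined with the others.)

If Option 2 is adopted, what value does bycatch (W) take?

-148

Option 2 (Z := -28):
  C = 123
  T = 21
  Z = -28
  W = 35 − 2·123 − 21 − 3·(-28) = -148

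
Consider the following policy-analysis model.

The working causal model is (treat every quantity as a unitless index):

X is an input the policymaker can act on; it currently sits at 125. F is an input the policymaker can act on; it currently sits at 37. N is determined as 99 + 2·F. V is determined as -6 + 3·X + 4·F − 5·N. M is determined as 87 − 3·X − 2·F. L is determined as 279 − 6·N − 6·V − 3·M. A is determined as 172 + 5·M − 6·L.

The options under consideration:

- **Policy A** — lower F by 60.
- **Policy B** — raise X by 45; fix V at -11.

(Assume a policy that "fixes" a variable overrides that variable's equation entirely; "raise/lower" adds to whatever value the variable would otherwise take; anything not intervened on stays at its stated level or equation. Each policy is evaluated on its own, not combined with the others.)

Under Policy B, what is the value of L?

798

Policy B (X + 45, V := -11):
  X = 125 + 45 = 170
  F = 37
  N = 99 + 2·37 = 173
  V = -11
  M = 87 − 3·170 − 2·37 = -497
  L = 279 − 6·173 − 6·(-11) − 3·(-497) = 798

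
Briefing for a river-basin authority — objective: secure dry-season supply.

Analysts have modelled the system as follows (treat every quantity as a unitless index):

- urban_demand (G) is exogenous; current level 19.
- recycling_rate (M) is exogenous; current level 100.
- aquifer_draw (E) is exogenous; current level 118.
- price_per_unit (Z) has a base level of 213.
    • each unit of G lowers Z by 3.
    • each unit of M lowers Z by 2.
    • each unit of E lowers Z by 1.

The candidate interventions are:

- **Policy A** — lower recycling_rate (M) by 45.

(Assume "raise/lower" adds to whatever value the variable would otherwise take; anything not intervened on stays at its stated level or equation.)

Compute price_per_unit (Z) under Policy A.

Policy A (M − 45):
  G = 19
  M = 100 − 45 = 55
  E = 118
  Z = 213 − 3·19 − 2·55 − 118 = -72

-72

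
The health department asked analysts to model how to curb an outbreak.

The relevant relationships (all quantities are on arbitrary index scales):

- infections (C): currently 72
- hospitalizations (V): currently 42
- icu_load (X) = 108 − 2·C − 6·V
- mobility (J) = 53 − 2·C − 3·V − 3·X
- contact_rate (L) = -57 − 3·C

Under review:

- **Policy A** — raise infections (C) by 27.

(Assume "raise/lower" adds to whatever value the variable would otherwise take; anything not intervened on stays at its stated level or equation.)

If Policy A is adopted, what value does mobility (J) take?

Policy A (C + 27):
  C = 72 + 27 = 99
  V = 42
  X = 108 − 2·99 − 6·42 = -342
  J = 53 − 2·99 − 3·42 − 3·(-342) = 755

755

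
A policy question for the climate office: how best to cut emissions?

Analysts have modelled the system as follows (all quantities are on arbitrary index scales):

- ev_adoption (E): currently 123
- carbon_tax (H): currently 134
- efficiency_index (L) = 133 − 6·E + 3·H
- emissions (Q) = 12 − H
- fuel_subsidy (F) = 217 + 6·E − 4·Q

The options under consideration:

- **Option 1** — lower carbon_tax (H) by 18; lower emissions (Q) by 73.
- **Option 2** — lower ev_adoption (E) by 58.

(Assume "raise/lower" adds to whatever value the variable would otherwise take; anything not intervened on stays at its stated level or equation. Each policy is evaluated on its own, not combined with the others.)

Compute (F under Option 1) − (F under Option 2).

568

Option 1 (H − 18, Q − 73):
  E = 123
  H = 134 − 18 = 116
  Q = 12 − 116 (−73 from intervention) = -177
  F = 217 + 6·123 − 4·(-177) = 1663
Option 2 (E − 58):
  E = 123 − 58 = 65
  H = 134
  Q = 12 − 134 = -122
  F = 217 + 6·65 − 4·(-122) = 1095
F: 1663 − 1095 = 568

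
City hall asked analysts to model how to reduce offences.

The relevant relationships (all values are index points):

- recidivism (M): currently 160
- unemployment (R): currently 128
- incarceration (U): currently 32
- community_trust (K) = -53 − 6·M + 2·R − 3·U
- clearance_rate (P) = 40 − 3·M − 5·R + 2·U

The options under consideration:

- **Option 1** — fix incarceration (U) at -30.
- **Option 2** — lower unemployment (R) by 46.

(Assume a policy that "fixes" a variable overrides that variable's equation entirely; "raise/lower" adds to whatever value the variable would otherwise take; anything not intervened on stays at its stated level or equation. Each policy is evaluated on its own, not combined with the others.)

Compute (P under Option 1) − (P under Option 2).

Option 1 (U := -30):
  M = 160
  R = 128
  U = -30
  P = 40 − 3·160 − 5·128 + 2·(-30) = -1140
Option 2 (R − 46):
  M = 160
  R = 128 − 46 = 82
  U = 32
  P = 40 − 3·160 − 5·82 + 2·32 = -786
P: -1140 − (-786) = -354

-354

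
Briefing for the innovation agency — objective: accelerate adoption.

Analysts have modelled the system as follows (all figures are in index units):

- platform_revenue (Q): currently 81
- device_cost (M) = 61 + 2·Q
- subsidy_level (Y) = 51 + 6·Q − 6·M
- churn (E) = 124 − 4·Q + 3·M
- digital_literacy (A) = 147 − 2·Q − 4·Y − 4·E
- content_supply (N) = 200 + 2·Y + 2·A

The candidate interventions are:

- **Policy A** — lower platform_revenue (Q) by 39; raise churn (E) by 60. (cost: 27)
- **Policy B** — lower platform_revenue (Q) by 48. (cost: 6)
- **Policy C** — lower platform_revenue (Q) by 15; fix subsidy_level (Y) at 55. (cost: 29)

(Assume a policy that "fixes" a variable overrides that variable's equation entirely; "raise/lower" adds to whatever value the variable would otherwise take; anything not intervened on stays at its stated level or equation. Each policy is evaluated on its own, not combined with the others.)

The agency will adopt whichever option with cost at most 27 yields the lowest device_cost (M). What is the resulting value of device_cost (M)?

127

Policy A (Q − 39, E + 60):
  Q = 81 − 39 = 42
  M = 61 + 2·42 = 145
Policy B (Q − 48):
  Q = 81 − 48 = 33
  M = 61 + 2·33 = 127
Comparing — Policy A: M=145, Policy B: M=127. Lowest is 127 (Policy B).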